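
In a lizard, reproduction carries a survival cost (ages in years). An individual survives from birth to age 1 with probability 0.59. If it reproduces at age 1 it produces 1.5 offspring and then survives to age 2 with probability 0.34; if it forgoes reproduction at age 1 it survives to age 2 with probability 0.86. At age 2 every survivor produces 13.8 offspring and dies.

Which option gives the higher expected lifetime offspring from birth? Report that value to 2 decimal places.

breed at age 1: R₀ = 0.59 × (1.5 + 0.34 × 13.8) = 0.59 × 6.1920 = 3.6533
delay to age 2: R₀ = 0.59 × (0.86 × 13.8) = 0.59 × 11.8680 = 7.0021
Higher: delay to age 2 (7.0021).

7.00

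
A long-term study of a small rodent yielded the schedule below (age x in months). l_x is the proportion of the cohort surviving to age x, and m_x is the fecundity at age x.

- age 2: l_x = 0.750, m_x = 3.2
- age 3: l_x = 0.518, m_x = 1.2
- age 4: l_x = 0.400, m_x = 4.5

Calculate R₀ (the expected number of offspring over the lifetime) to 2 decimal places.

4.82

R₀ = Σ l_x m_x:
  age 2: 0.750 × 3.2 = 2.4000
  age 3: 0.518 × 1.2 = 0.6216
  age 4: 0.400 × 4.5 = 1.8000
R₀ = 2.4000 + 0.6216 + 1.8000 = 4.8216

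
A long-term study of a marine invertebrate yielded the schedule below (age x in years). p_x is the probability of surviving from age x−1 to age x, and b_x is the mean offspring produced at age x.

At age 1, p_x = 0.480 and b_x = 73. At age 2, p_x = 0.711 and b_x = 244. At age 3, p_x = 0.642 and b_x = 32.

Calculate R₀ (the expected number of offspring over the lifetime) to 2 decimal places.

125.32

Survivorship from birth: l_x = p_1·p_2·…·p_x.
  l_1 = 0.48000
  l_2 = 0.34128
  l_3 = 0.21910
R₀ = Σ l_x b_x:
  age 1: 0.48000 × 73 = 35.0400
  age 2: 0.34128 × 244 = 83.2723
  age 3: 0.21910 × 32 = 7.0112
R₀ = 35.0400 + 83.2723 + 7.0112 = 125.3235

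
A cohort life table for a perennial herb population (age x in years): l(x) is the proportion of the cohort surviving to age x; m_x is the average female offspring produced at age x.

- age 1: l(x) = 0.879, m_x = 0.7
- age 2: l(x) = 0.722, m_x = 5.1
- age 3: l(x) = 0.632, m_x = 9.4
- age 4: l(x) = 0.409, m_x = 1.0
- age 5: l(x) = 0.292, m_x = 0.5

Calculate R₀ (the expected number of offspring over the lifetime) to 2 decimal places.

R₀ = Σ l(x) m_x:
  age 1: 0.879 × 0.7 = 0.6153
  age 2: 0.722 × 5.1 = 3.6822
  age 3: 0.632 × 9.4 = 5.9408
  age 4: 0.409 × 1.0 = 0.4090
  age 5: 0.292 × 0.5 = 0.1460
R₀ = 0.6153 + 3.6822 + 5.9408 + 0.4090 + 0.1460 = 10.7933

10.79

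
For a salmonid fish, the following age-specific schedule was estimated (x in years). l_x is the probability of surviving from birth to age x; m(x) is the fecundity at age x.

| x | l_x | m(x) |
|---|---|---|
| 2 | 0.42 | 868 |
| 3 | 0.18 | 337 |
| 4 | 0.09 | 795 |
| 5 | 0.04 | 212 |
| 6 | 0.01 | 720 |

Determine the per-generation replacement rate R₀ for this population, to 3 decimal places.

R₀ = Σ l_x m(x):
  age 2: 0.42 × 868 = 364.5600
  age 3: 0.18 × 337 = 60.6600
  age 4: 0.09 × 795 = 71.5500
  age 5: 0.04 × 212 = 8.4800
  age 6: 0.01 × 720 = 7.2000
R₀ = 364.5600 + 60.6600 + 71.5500 + 8.4800 + 7.2000 = 512.4500

512.450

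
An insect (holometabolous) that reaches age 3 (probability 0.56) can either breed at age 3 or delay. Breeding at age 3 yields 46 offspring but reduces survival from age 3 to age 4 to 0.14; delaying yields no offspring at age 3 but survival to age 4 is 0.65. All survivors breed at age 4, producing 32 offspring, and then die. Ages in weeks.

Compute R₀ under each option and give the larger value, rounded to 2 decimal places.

breed at age 3: R₀ = 0.56 × (46 + 0.14 × 32) = 0.56 × 50.4800 = 28.2688
delay to age 4: R₀ = 0.56 × (0.65 × 32) = 0.56 × 20.8000 = 11.6480
Higher: breed at age 3 (28.2688).

28.27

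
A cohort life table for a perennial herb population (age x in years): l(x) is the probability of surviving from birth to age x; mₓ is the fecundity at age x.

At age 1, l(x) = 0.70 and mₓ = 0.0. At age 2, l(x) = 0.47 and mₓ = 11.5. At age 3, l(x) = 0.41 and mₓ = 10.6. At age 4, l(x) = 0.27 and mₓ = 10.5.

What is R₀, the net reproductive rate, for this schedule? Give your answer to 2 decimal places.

R₀ = Σ l(x) mₓ:
  age 1: 0.70 × 0.0 = 0.0000
  age 2: 0.47 × 11.5 = 5.4050
  age 3: 0.41 × 10.6 = 4.3460
  age 4: 0.27 × 10.5 = 2.8350
R₀ = 0.0000 + 5.4050 + 4.3460 + 2.8350 = 12.5860

12.59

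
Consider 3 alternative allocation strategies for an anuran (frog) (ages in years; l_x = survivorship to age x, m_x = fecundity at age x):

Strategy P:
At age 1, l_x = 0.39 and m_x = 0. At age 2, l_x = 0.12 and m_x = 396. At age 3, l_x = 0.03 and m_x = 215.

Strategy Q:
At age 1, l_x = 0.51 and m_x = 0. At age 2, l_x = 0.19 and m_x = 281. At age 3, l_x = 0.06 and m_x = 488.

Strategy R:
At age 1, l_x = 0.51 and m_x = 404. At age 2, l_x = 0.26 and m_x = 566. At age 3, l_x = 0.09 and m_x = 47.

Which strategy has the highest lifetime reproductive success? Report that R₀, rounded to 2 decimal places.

357.43

Strategy P: R₀ = 0.39×0 + 0.12×396 + 0.03×215 = 53.9700
Strategy Q: R₀ = 0.51×0 + 0.19×281 + 0.06×488 = 82.6700
Strategy R: R₀ = 0.51×404 + 0.26×566 + 0.09×47 = 357.4300
Highest R₀: strategy R with 357.4300.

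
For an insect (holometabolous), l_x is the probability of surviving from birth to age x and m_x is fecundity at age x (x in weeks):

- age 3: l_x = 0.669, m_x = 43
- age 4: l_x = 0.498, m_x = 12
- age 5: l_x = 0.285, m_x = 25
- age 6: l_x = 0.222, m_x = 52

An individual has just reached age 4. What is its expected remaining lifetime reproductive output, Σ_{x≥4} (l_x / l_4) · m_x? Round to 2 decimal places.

l_4 = 0.498. Conditional survival from age 4 to x is l_x / l_4.
  x=4: (0.498/0.498) × 12 = 12.0000
  x=5: (0.285/0.498) × 25 = 14.3072
  x=6: (0.222/0.498) × 52 = 23.1807
Sum = 12.0000 + 14.3072 + 23.1807 = 49.4880

49.49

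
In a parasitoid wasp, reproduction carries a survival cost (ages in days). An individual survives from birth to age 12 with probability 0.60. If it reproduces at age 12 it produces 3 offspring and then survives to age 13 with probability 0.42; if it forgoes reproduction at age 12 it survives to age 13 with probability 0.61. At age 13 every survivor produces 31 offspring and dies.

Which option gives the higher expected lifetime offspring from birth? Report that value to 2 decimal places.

breed at age 12: R₀ = 0.60 × (3 + 0.42 × 31) = 0.60 × 16.0200 = 9.6120
delay to age 13: R₀ = 0.60 × (0.61 × 31) = 0.60 × 18.9100 = 11.3460
Higher: delay to age 13 (11.3460).

11.35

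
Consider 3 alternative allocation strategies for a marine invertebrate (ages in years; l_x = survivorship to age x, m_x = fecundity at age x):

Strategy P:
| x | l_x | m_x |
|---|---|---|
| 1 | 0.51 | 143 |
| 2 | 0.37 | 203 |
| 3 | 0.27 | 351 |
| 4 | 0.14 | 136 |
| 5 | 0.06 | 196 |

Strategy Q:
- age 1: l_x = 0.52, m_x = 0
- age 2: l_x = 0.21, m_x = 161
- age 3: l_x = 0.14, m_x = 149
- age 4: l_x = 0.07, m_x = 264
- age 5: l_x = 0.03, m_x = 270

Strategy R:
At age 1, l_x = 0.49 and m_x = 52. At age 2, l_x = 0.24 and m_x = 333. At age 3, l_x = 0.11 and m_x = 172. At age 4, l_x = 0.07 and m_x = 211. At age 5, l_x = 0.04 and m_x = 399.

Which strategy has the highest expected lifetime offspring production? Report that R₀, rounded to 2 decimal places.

Strategy P: R₀ = 0.51×143 + 0.37×203 + 0.27×351 + 0.14×136 + 0.06×196 = 273.6100
Strategy Q: R₀ = 0.52×0 + 0.21×161 + 0.14×149 + 0.07×264 + 0.03×270 = 81.2500
Strategy R: R₀ = 0.49×52 + 0.24×333 + 0.11×172 + 0.07×211 + 0.04×399 = 155.0500
Highest R₀: strategy P with 273.6100.

273.61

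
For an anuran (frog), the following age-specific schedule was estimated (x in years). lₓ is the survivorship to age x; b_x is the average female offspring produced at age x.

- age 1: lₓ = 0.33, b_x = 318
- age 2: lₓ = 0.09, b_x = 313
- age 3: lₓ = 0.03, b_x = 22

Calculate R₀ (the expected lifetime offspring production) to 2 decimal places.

R₀ = Σ lₓ b_x:
  age 1: 0.33 × 318 = 104.9400
  age 2: 0.09 × 313 = 28.1700
  age 3: 0.03 × 22 = 0.6600
R₀ = 104.9400 + 28.1700 + 0.6600 = 133.7700

133.77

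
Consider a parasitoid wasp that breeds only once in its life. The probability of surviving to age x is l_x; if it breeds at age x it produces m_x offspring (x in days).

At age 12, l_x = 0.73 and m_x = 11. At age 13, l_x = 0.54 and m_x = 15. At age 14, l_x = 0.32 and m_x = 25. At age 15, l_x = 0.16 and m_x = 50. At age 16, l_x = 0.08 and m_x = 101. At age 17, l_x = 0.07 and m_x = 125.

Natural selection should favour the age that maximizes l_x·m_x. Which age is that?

17

Expected offspring if breeding at age x = l_x × m_x:
  age 12: 0.73 × 11 = 8.030
  age 13: 0.54 × 15 = 8.100
  age 14: 0.32 × 25 = 8.000
  age 15: 0.16 × 50 = 8.000
  age 16: 0.08 × 101 = 8.080
  age 17: 0.07 × 125 = 8.750
Maximum at age 17 (8.750).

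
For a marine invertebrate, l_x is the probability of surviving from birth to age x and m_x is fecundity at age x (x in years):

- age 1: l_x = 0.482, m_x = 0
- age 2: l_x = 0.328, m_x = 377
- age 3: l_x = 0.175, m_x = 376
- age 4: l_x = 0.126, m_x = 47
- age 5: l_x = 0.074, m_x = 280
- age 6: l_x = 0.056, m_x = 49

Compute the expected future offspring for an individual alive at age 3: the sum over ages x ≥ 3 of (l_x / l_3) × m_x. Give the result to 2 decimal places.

l_3 = 0.175. Conditional survival from age 3 to x is l_x / l_3.
  x=3: (0.175/0.175) × 376 = 376.0000
  x=4: (0.126/0.175) × 47 = 33.8400
  x=5: (0.074/0.175) × 280 = 118.4000
  x=6: (0.056/0.175) × 49 = 15.6800
Sum = 376.0000 + 33.8400 + 118.4000 + 15.6800 = 543.9200

543.92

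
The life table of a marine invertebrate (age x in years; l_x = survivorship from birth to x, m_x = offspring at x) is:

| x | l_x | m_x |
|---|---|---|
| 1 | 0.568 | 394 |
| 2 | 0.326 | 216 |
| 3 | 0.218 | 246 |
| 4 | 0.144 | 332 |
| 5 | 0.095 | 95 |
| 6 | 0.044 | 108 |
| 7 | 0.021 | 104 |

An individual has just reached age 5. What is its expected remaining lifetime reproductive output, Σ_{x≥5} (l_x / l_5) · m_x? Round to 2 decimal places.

168.01

l_5 = 0.095. Conditional survival from age 5 to x is l_x / l_5.
  x=5: (0.095/0.095) × 95 = 95.0000
  x=6: (0.044/0.095) × 108 = 50.0211
  x=7: (0.021/0.095) × 104 = 22.9895
Sum = 95.0000 + 50.0211 + 22.9895 = 168.0105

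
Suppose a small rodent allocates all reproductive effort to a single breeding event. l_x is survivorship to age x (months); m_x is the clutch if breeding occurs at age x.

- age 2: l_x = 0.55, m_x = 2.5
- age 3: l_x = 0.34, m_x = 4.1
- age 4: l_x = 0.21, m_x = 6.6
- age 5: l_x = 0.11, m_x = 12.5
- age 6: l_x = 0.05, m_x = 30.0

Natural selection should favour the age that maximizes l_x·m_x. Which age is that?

6

Expected offspring if breeding at age x = l_x × m_x:
  age 2: 0.55 × 2.5 = 1.375
  age 3: 0.34 × 4.1 = 1.394
  age 4: 0.21 × 6.6 = 1.386
  age 5: 0.11 × 12.5 = 1.375
  age 6: 0.05 × 30.0 = 1.500
Maximum at age 6 (1.500).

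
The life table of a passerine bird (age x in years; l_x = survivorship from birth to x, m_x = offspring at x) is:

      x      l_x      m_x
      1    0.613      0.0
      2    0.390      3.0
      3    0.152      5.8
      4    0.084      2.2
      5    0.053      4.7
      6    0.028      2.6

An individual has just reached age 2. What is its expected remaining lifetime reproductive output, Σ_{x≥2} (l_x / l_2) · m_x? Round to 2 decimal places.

6.56

l_2 = 0.390. Conditional survival from age 2 to x is l_x / l_2.
  x=2: (0.390/0.390) × 3.0 = 3.0000
  x=3: (0.152/0.390) × 5.8 = 2.2605
  x=4: (0.084/0.390) × 2.2 = 0.4738
  x=5: (0.053/0.390) × 4.7 = 0.6387
  x=6: (0.028/0.390) × 2.6 = 0.1867
Sum = 3.0000 + 2.2605 + 0.4738 + 0.6387 + 0.1867 = 6.5597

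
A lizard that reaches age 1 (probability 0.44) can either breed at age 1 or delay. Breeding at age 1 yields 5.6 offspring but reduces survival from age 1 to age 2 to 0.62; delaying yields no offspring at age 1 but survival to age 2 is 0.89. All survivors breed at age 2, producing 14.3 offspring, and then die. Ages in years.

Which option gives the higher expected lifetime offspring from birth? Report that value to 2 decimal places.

6.37

breed at age 1: R₀ = 0.44 × (5.6 + 0.62 × 14.3) = 0.44 × 14.4660 = 6.3650
delay to age 2: R₀ = 0.44 × (0.89 × 14.3) = 0.44 × 12.7270 = 5.5999
Higher: breed at age 1 (6.3650).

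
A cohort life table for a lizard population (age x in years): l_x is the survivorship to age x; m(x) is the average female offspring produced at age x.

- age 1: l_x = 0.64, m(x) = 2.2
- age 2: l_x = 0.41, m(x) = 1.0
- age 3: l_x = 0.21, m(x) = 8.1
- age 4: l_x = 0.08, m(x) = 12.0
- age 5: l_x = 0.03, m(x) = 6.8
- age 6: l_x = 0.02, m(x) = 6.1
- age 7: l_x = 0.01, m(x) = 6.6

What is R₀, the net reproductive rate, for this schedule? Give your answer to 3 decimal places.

4.871

R₀ = Σ l_x m(x):
  age 1: 0.64 × 2.2 = 1.4080
  age 2: 0.41 × 1.0 = 0.4100
  age 3: 0.21 × 8.1 = 1.7010
  age 4: 0.08 × 12.0 = 0.9600
  age 5: 0.03 × 6.8 = 0.2040
  age 6: 0.02 × 6.1 = 0.1220
  age 7: 0.01 × 6.6 = 0.0660
R₀ = 1.4080 + 0.4100 + 1.7010 + 0.9600 + 0.2040 + 0.1220 + 0.0660 = 4.8710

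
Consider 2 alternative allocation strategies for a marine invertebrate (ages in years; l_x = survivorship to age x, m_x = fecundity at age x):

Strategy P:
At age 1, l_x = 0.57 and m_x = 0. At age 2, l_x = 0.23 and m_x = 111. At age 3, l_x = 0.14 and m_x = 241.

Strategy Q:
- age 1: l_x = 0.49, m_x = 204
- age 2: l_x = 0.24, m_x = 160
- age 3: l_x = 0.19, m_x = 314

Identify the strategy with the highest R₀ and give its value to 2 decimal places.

Strategy P: R₀ = 0.57×0 + 0.23×111 + 0.14×241 = 59.2700
Strategy Q: R₀ = 0.49×204 + 0.24×160 + 0.19×314 = 198.0200
Highest R₀: strategy Q with 198.0200.

198.02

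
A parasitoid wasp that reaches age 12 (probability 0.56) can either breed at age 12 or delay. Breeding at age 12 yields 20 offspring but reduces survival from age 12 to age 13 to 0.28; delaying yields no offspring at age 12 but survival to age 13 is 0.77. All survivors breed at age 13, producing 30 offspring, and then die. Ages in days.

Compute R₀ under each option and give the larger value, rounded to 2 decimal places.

breed at age 12: R₀ = 0.56 × (20 + 0.28 × 30) = 0.56 × 28.4000 = 15.9040
delay to age 13: R₀ = 0.56 × (0.77 × 30) = 0.56 × 23.1000 = 12.9360
Higher: breed at age 12 (15.9040).

15.90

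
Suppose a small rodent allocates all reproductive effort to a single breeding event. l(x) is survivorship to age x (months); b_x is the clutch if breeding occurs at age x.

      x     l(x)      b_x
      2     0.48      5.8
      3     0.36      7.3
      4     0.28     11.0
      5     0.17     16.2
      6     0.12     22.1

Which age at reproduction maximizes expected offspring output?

Expected offspring if breeding at age x = l(x) × b_x:
  age 2: 0.48 × 5.8 = 2.784
  age 3: 0.36 × 7.3 = 2.628
  age 4: 0.28 × 11.0 = 3.080
  age 5: 0.17 × 16.2 = 2.754
  age 6: 0.12 × 22.1 = 2.652
Maximum at age 4 (3.080).

4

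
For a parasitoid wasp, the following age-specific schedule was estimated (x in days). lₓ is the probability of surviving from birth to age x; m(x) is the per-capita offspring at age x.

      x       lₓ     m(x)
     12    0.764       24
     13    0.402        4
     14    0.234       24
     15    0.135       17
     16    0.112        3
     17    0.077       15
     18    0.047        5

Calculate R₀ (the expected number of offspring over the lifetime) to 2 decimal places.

29.58

R₀ = Σ lₓ m(x):
  age 12: 0.764 × 24 = 18.3360
  age 13: 0.402 × 4 = 1.6080
  age 14: 0.234 × 24 = 5.6160
  age 15: 0.135 × 17 = 2.2950
  age 16: 0.112 × 3 = 0.3360
  age 17: 0.077 × 15 = 1.1550
  age 18: 0.047 × 5 = 0.2350
R₀ = 18.3360 + 1.6080 + 5.6160 + 2.2950 + 0.3360 + 1.1550 + 0.2350 = 29.5810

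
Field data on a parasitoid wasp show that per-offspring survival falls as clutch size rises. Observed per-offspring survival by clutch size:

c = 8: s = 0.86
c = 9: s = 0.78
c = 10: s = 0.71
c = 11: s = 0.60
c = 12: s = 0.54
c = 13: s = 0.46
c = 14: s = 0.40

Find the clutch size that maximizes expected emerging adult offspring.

Expected emerging adult offspring = c × s(c):
  c=8: 8 × 0.86 = 6.880
  c=9: 9 × 0.78 = 7.020
  c=10: 10 × 0.71 = 7.100
  c=11: 11 × 0.60 = 6.600
  c=12: 12 × 0.54 = 6.480
  c=13: 13 × 0.46 = 5.980
  c=14: 14 × 0.40 = 5.600
Maximum at c = 10 (7.100 emerging adult offspring).

10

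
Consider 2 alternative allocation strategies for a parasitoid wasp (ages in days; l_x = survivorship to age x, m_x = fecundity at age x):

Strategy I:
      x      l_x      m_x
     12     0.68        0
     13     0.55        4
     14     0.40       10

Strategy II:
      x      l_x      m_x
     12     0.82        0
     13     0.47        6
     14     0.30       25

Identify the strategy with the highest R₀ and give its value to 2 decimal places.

10.32

Strategy I: R₀ = 0.68×0 + 0.55×4 + 0.40×10 = 6.2000
Strategy II: R₀ = 0.82×0 + 0.47×6 + 0.30×25 = 10.3200
Highest R₀: strategy II with 10.3200.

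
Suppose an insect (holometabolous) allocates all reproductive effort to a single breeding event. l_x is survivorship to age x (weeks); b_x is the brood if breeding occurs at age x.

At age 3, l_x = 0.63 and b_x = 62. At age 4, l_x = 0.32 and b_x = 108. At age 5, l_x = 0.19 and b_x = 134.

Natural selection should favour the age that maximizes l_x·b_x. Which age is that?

Expected offspring if breeding at age x = l_x × b_x:
  age 3: 0.63 × 62 = 39.060
  age 4: 0.32 × 108 = 34.560
  age 5: 0.19 × 134 = 25.460
Maximum at age 3 (39.060).

3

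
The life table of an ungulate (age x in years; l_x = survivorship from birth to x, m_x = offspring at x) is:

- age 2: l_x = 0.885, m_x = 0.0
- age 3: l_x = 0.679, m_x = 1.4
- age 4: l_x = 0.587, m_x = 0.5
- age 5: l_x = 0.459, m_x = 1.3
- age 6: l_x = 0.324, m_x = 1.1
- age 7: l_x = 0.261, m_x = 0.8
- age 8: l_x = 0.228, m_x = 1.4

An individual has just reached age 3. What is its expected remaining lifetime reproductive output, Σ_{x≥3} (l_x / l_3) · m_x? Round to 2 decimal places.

l_3 = 0.679. Conditional survival from age 3 to x is l_x / l_3.
  x=3: (0.679/0.679) × 1.4 = 1.4000
  x=4: (0.587/0.679) × 0.5 = 0.4323
  x=5: (0.459/0.679) × 1.3 = 0.8788
  x=6: (0.324/0.679) × 1.1 = 0.5249
  x=7: (0.261/0.679) × 0.8 = 0.3075
  x=8: (0.228/0.679) × 1.4 = 0.4701
Sum = 1.4000 + 0.4323 + 0.8788 + 0.5249 + 0.3075 + 0.4701 = 4.0135

4.01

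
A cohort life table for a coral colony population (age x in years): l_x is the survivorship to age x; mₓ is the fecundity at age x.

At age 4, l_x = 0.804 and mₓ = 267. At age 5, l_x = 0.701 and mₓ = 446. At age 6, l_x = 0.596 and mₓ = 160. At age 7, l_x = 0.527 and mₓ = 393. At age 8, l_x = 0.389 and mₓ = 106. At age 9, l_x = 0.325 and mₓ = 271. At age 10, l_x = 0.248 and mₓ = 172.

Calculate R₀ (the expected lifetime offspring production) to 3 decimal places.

1001.750

R₀ = Σ l_x mₓ:
  age 4: 0.804 × 267 = 214.6680
  age 5: 0.701 × 446 = 312.6460
  age 6: 0.596 × 160 = 95.3600
  age 7: 0.527 × 393 = 207.1110
  age 8: 0.389 × 106 = 41.2340
  age 9: 0.325 × 271 = 88.0750
  age 10: 0.248 × 172 = 42.6560
R₀ = 214.6680 + 312.6460 + 95.3600 + 207.1110 + 41.2340 + 88.0750 + 42.6560 = 1001.7500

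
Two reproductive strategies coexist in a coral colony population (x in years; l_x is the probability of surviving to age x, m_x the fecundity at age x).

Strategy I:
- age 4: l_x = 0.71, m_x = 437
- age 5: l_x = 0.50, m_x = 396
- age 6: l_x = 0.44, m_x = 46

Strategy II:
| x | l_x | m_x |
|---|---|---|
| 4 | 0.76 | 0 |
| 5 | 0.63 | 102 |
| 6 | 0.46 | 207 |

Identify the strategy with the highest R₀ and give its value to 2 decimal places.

Strategy I: R₀ = 0.71×437 + 0.50×396 + 0.44×46 = 528.5100
Strategy II: R₀ = 0.76×0 + 0.63×102 + 0.46×207 = 159.4800
Highest R₀: strategy I with 528.5100.

528.51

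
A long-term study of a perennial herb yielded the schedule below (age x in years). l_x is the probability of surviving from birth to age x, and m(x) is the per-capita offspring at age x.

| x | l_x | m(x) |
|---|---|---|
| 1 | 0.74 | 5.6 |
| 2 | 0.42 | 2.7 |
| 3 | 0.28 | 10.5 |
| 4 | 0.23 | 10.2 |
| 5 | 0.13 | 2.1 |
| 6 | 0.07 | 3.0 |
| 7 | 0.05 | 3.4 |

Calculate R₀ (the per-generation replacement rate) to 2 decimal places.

R₀ = Σ l_x m(x):
  age 1: 0.74 × 5.6 = 4.1440
  age 2: 0.42 × 2.7 = 1.1340
  age 3: 0.28 × 10.5 = 2.9400
  age 4: 0.23 × 10.2 = 2.3460
  age 5: 0.13 × 2.1 = 0.2730
  age 6: 0.07 × 3.0 = 0.2100
  age 7: 0.05 × 3.4 = 0.1700
R₀ = 4.1440 + 1.1340 + 2.9400 + 2.3460 + 0.2730 + 0.2100 + 0.1700 = 11.2170

11.22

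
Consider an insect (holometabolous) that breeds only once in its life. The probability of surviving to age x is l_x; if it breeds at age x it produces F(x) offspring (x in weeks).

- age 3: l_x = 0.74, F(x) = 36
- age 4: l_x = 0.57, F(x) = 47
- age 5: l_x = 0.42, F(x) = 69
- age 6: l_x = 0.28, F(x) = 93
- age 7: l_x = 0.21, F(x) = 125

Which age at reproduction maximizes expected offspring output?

5

Expected offspring if breeding at age x = l_x × F(x):
  age 3: 0.74 × 36 = 26.640
  age 4: 0.57 × 47 = 26.790
  age 5: 0.42 × 69 = 28.980
  age 6: 0.28 × 93 = 26.040
  age 7: 0.21 × 125 = 26.250
Maximum at age 5 (28.980).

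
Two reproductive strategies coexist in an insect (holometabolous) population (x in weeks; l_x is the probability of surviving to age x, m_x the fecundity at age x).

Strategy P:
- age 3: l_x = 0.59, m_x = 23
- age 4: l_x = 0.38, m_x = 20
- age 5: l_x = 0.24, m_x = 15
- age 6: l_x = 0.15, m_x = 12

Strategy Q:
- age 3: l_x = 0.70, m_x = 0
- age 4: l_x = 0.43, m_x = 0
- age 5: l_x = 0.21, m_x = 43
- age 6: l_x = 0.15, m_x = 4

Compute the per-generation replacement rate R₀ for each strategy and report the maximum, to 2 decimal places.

Strategy P: R₀ = 0.59×23 + 0.38×20 + 0.24×15 + 0.15×12 = 26.5700
Strategy Q: R₀ = 0.70×0 + 0.43×0 + 0.21×43 + 0.15×4 = 9.6300
Highest R₀: strategy P with 26.5700.

26.57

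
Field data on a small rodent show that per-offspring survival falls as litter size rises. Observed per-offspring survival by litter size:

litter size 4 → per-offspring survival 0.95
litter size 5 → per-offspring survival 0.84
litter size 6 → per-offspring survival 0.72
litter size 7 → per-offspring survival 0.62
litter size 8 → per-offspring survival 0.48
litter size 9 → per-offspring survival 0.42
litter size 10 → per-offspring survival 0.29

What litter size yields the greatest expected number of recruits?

7

Expected recruits = c × s(c):
  c=4: 4 × 0.95 = 3.800
  c=5: 5 × 0.84 = 4.200
  c=6: 6 × 0.72 = 4.320
  c=7: 7 × 0.62 = 4.340
  c=8: 8 × 0.48 = 3.840
  c=9: 9 × 0.42 = 3.780
  c=10: 10 × 0.29 = 2.900
Maximum at c = 7 (4.340 recruits).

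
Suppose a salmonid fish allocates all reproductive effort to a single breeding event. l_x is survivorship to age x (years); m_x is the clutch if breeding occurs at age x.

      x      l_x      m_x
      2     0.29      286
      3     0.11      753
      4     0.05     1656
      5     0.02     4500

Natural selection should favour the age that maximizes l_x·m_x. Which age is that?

5

Expected offspring if breeding at age x = l_x × m_x:
  age 2: 0.29 × 286 = 82.940
  age 3: 0.11 × 753 = 82.830
  age 4: 0.05 × 1656 = 82.800
  age 5: 0.02 × 4500 = 90.000
Maximum at age 5 (90.000).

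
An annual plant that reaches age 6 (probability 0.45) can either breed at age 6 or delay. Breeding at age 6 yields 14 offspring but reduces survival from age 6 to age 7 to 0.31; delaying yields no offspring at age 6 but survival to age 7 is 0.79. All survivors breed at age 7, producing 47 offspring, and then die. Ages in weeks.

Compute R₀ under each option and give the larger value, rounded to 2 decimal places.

breed at age 6: R₀ = 0.45 × (14 + 0.31 × 47) = 0.45 × 28.5700 = 12.8565
delay to age 7: R₀ = 0.45 × (0.79 × 47) = 0.45 × 37.1300 = 16.7085
Higher: delay to age 7 (16.7085).

16.71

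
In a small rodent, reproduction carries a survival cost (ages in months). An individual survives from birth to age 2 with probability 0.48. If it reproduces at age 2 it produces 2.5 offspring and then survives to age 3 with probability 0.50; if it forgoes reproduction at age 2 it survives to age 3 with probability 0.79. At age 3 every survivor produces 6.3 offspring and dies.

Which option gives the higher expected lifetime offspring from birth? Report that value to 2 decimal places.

breed at age 2: R₀ = 0.48 × (2.5 + 0.50 × 6.3) = 0.48 × 5.6500 = 2.7120
delay to age 3: R₀ = 0.48 × (0.79 × 6.3) = 0.48 × 4.9770 = 2.3890
Higher: breed at age 2 (2.7120).

2.71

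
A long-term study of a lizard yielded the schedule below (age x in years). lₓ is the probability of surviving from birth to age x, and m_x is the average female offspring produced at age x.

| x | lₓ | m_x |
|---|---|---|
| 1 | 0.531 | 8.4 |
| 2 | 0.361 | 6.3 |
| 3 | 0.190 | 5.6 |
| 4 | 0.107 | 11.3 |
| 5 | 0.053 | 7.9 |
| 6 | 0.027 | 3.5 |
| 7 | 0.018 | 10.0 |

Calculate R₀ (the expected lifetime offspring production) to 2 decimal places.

R₀ = Σ lₓ m_x:
  age 1: 0.531 × 8.4 = 4.4604
  age 2: 0.361 × 6.3 = 2.2743
  age 3: 0.190 × 5.6 = 1.0640
  age 4: 0.107 × 11.3 = 1.2091
  age 5: 0.053 × 7.9 = 0.4187
  age 6: 0.027 × 3.5 = 0.0945
  age 7: 0.018 × 10.0 = 0.1800
R₀ = 4.4604 + 2.2743 + 1.0640 + 1.2091 + 0.4187 + 0.0945 + 0.1800 = 9.7010

9.70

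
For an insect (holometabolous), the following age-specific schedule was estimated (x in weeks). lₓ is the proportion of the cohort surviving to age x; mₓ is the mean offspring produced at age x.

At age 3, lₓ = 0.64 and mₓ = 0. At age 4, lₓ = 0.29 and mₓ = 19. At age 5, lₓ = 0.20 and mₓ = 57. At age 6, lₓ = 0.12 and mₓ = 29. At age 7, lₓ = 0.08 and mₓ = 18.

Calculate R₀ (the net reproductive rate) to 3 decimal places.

21.830

R₀ = Σ lₓ mₓ:
  age 3: 0.64 × 0 = 0.0000
  age 4: 0.29 × 19 = 5.5100
  age 5: 0.20 × 57 = 11.4000
  age 6: 0.12 × 29 = 3.4800
  age 7: 0.08 × 18 = 1.4400
R₀ = 0.0000 + 5.5100 + 11.4000 + 3.4800 + 1.4400 = 21.8300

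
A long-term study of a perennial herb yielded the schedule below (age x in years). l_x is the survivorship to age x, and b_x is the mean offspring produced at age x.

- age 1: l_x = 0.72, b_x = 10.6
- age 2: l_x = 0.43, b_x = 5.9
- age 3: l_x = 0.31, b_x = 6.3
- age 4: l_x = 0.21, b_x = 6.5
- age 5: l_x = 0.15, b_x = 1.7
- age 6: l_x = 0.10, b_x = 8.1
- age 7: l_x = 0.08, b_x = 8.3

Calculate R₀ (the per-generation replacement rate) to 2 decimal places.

15.22

R₀ = Σ l_x b_x:
  age 1: 0.72 × 10.6 = 7.6320
  age 2: 0.43 × 5.9 = 2.5370
  age 3: 0.31 × 6.3 = 1.9530
  age 4: 0.21 × 6.5 = 1.3650
  age 5: 0.15 × 1.7 = 0.2550
  age 6: 0.10 × 8.1 = 0.8100
  age 7: 0.08 × 8.3 = 0.6640
R₀ = 7.6320 + 2.5370 + 1.9530 + 1.3650 + 0.2550 + 0.8100 + 0.6640 = 15.2160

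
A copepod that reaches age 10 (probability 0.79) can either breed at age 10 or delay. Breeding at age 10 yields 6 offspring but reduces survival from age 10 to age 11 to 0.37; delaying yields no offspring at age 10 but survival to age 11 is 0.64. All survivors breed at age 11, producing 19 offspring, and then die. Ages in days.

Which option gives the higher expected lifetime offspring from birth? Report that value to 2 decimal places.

breed at age 10: R₀ = 0.79 × (6 + 0.37 × 19) = 0.79 × 13.0300 = 10.2937
delay to age 11: R₀ = 0.79 × (0.64 × 19) = 0.79 × 12.1600 = 9.6064
Higher: breed at age 10 (10.2937).

10.29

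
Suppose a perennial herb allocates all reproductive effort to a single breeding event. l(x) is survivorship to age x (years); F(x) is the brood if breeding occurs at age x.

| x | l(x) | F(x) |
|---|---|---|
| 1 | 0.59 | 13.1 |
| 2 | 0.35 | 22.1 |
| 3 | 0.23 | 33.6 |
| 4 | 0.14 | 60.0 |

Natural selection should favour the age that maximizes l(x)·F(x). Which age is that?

4

Expected offspring if breeding at age x = l(x) × F(x):
  age 1: 0.59 × 13.1 = 7.729
  age 2: 0.35 × 22.1 = 7.735
  age 3: 0.23 × 33.6 = 7.728
  age 4: 0.14 × 60.0 = 8.400
Maximum at age 4 (8.400).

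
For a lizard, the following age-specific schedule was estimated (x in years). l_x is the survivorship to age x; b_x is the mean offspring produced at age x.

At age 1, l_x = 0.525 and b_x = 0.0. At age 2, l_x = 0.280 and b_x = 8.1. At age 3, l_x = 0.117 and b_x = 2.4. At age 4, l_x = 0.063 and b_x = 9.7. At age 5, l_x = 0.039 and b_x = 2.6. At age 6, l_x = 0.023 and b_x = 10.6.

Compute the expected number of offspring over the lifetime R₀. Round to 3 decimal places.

3.505

R₀ = Σ l_x b_x:
  age 1: 0.525 × 0.0 = 0.0000
  age 2: 0.280 × 8.1 = 2.2680
  age 3: 0.117 × 2.4 = 0.2808
  age 4: 0.063 × 9.7 = 0.6111
  age 5: 0.039 × 2.6 = 0.1014
  age 6: 0.023 × 10.6 = 0.2438
R₀ = 0.0000 + 2.2680 + 0.2808 + 0.6111 + 0.1014 + 0.2438 = 3.5051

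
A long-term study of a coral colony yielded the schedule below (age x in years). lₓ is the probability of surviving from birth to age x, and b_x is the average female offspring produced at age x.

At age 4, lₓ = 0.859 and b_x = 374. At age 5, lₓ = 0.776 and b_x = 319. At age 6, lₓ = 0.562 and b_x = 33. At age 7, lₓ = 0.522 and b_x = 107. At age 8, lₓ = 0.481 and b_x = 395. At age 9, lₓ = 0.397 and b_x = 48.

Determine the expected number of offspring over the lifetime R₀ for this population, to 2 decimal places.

R₀ = Σ lₓ b_x:
  age 4: 0.859 × 374 = 321.2660
  age 5: 0.776 × 319 = 247.5440
  age 6: 0.562 × 33 = 18.5460
  age 7: 0.522 × 107 = 55.8540
  age 8: 0.481 × 395 = 189.9950
  age 9: 0.397 × 48 = 19.0560
R₀ = 321.2660 + 247.5440 + 18.5460 + 55.8540 + 189.9950 + 19.0560 = 852.2610

852.26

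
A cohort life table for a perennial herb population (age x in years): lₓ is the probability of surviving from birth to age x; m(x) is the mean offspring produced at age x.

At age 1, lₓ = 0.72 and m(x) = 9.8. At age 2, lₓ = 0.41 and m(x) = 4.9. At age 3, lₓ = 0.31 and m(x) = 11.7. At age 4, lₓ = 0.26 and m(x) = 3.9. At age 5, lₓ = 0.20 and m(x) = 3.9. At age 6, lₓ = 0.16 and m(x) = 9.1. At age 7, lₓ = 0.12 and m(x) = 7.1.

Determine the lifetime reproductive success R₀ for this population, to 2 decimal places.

R₀ = Σ lₓ m(x):
  age 1: 0.72 × 9.8 = 7.0560
  age 2: 0.41 × 4.9 = 2.0090
  age 3: 0.31 × 11.7 = 3.6270
  age 4: 0.26 × 3.9 = 1.0140
  age 5: 0.20 × 3.9 = 0.7800
  age 6: 0.16 × 9.1 = 1.4560
  age 7: 0.12 × 7.1 = 0.8520
R₀ = 7.0560 + 2.0090 + 3.6270 + 1.0140 + 0.7800 + 1.4560 + 0.8520 = 16.7940

16.79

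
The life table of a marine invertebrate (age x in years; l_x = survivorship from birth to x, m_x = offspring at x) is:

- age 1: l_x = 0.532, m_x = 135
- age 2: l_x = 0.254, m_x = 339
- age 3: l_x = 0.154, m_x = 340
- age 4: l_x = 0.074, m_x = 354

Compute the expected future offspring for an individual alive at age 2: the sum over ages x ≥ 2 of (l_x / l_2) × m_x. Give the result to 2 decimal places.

648.28

l_2 = 0.254. Conditional survival from age 2 to x is l_x / l_2.
  x=2: (0.254/0.254) × 339 = 339.0000
  x=3: (0.154/0.254) × 340 = 206.1417
  x=4: (0.074/0.254) × 354 = 103.1339
Sum = 339.0000 + 206.1417 + 103.1339 = 648.2756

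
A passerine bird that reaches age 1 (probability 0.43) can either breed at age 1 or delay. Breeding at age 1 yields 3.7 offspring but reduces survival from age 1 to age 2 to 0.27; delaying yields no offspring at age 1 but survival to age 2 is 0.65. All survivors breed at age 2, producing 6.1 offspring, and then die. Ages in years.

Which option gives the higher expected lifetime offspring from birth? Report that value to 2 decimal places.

breed at age 1: R₀ = 0.43 × (3.7 + 0.27 × 6.1) = 0.43 × 5.3470 = 2.2992
delay to age 2: R₀ = 0.43 × (0.65 × 6.1) = 0.43 × 3.9650 = 1.7049
Higher: breed at age 1 (2.2992).

2.30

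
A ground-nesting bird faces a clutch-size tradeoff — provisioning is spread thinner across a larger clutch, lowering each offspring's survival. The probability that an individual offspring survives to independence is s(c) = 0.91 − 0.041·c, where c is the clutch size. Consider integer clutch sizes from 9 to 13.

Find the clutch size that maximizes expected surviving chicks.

Expected surviving chicks = c × s(c):
  c=9: 9 × 0.541 = 4.869
  c=10: 10 × 0.500 = 5.000
  c=11: 11 × 0.459 = 5.049
  c=12: 12 × 0.418 = 5.016
  c=13: 13 × 0.377 = 4.901
Maximum at c = 11 (5.049 surviving chicks).

11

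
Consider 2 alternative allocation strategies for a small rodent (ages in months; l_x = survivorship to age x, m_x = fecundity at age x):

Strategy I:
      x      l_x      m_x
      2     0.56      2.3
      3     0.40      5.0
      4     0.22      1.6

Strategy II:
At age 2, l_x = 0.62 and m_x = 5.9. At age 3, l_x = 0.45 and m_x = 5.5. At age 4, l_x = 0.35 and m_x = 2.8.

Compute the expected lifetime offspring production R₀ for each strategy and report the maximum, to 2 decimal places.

Strategy I: R₀ = 0.56×2.3 + 0.40×5.0 + 0.22×1.6 = 3.6400
Strategy II: R₀ = 0.62×5.9 + 0.45×5.5 + 0.35×2.8 = 7.1130
Highest R₀: strategy II with 7.1130.

7.11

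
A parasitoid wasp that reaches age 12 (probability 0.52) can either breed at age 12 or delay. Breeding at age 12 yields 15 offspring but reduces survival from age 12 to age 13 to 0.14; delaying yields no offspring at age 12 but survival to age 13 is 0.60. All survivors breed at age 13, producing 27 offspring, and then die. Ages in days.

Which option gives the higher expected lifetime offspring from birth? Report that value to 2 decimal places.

breed at age 12: R₀ = 0.52 × (15 + 0.14 × 27) = 0.52 × 18.7800 = 9.7656
delay to age 13: R₀ = 0.52 × (0.60 × 27) = 0.52 × 16.2000 = 8.4240
Higher: breed at age 12 (9.7656).

9.77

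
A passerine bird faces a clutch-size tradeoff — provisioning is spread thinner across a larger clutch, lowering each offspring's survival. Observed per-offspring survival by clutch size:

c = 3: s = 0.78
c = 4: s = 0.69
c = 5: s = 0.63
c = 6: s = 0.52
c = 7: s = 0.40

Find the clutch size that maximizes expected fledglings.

Expected fledglings = c × s(c):
  c=3: 3 × 0.78 = 2.340
  c=4: 4 × 0.69 = 2.760
  c=5: 5 × 0.63 = 3.150
  c=6: 6 × 0.52 = 3.120
  c=7: 7 × 0.40 = 2.800
Maximum at c = 5 (3.150 fledglings).

5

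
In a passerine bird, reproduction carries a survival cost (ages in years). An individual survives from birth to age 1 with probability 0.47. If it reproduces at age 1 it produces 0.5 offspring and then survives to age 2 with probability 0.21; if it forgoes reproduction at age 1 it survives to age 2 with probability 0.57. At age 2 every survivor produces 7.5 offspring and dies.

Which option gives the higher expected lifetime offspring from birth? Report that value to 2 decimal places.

breed at age 1: R₀ = 0.47 × (0.5 + 0.21 × 7.5) = 0.47 × 2.0750 = 0.9753
delay to age 2: R₀ = 0.47 × (0.57 × 7.5) = 0.47 × 4.2750 = 2.0092
Higher: delay to age 2 (2.0092).

2.01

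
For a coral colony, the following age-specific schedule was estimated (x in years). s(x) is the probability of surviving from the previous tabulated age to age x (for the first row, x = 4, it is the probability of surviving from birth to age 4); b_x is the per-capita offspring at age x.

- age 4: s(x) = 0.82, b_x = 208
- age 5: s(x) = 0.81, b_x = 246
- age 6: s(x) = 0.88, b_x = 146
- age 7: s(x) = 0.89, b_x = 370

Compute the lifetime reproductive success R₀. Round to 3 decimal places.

611.764

Survivorship from birth: l_x = s_4·s_5·…·s_x.
  l_4 = 0.82000
  l_5 = 0.66420
  l_6 = 0.58450
  l_7 = 0.52020
R₀ = Σ l_x b_x:
  age 4: 0.82000 × 208 = 170.5600
  age 5: 0.66420 × 246 = 163.3932
  age 6: 0.58450 × 146 = 85.3370
  age 7: 0.52020 × 370 = 192.4740
R₀ = 170.5600 + 163.3932 + 85.3370 + 192.4740 = 611.7642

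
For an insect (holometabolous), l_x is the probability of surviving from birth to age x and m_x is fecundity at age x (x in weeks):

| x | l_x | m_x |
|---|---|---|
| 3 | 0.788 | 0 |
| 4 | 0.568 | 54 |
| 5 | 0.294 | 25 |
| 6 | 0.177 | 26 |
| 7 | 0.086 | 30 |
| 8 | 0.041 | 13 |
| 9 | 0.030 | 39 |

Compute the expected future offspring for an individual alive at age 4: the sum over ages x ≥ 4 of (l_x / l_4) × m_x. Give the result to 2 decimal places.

82.58

l_4 = 0.568. Conditional survival from age 4 to x is l_x / l_4.
  x=4: (0.568/0.568) × 54 = 54.0000
  x=5: (0.294/0.568) × 25 = 12.9401
  x=6: (0.177/0.568) × 26 = 8.1021
  x=7: (0.086/0.568) × 30 = 4.5423
  x=8: (0.041/0.568) × 13 = 0.9384
  x=9: (0.030/0.568) × 39 = 2.0599
Sum = 54.0000 + 12.9401 + 8.1021 + 4.5423 + 0.9384 + 2.0599 = 82.5827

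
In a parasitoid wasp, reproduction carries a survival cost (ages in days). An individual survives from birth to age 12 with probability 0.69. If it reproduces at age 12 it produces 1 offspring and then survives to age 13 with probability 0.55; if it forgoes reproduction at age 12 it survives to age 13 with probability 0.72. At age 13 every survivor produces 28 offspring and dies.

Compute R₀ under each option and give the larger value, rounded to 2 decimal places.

breed at age 12: R₀ = 0.69 × (1 + 0.55 × 28) = 0.69 × 16.4000 = 11.3160
delay to age 13: R₀ = 0.69 × (0.72 × 28) = 0.69 × 20.1600 = 13.9104
Higher: delay to age 13 (13.9104).

13.91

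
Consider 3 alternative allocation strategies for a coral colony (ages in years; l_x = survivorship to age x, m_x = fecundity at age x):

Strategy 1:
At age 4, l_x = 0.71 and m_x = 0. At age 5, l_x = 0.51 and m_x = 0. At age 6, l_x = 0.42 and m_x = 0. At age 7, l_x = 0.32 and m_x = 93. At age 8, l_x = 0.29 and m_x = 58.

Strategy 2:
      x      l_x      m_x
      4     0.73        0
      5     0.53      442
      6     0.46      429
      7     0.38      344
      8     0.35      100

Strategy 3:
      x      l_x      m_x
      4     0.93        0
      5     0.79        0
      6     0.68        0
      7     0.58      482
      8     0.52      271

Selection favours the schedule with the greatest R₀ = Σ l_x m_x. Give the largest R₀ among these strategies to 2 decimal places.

Strategy 1: R₀ = 0.71×0 + 0.51×0 + 0.42×0 + 0.32×93 + 0.29×58 = 46.5800
Strategy 2: R₀ = 0.73×0 + 0.53×442 + 0.46×429 + 0.38×344 + 0.35×100 = 597.3200
Strategy 3: R₀ = 0.93×0 + 0.79×0 + 0.68×0 + 0.58×482 + 0.52×271 = 420.4800
Highest R₀: strategy 2 with 597.3200.

597.32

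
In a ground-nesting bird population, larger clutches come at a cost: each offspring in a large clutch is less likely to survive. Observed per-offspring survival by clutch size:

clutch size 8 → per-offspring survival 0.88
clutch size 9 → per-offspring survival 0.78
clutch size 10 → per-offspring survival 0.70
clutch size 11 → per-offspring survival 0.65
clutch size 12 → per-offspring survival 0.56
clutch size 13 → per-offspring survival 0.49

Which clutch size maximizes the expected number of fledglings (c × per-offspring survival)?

11

Expected fledglings = c × s(c):
  c=8: 8 × 0.88 = 7.040
  c=9: 9 × 0.78 = 7.020
  c=10: 10 × 0.70 = 7.000
  c=11: 11 × 0.65 = 7.150
  c=12: 12 × 0.56 = 6.720
  c=13: 13 × 0.49 = 6.370
Maximum at c = 11 (7.150 fledglings).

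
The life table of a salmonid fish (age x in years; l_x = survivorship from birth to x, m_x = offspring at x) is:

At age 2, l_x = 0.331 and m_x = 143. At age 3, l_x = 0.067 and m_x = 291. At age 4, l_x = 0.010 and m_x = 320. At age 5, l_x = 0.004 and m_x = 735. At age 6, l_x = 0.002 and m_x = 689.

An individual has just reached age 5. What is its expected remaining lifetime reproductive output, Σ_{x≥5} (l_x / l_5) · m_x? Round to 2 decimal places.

l_5 = 0.004. Conditional survival from age 5 to x is l_x / l_5.
  x=5: (0.004/0.004) × 735 = 735.0000
  x=6: (0.002/0.004) × 689 = 344.5000
Sum = 735.0000 + 344.5000 = 1079.5000

1079.50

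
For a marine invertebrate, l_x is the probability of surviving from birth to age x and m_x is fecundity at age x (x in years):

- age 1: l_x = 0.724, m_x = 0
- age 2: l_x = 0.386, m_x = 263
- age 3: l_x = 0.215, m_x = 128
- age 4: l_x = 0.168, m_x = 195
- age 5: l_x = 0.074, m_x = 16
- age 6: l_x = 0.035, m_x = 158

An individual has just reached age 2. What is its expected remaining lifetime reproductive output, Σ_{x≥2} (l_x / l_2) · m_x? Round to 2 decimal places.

l_2 = 0.386. Conditional survival from age 2 to x is l_x / l_2.
  x=2: (0.386/0.386) × 263 = 263.0000
  x=3: (0.215/0.386) × 128 = 71.2953
  x=4: (0.168/0.386) × 195 = 84.8705
  x=5: (0.074/0.386) × 16 = 3.0674
  x=6: (0.035/0.386) × 158 = 14.3264
Sum = 263.0000 + 71.2953 + 84.8705 + 3.0674 + 14.3264 = 436.5596

436.56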